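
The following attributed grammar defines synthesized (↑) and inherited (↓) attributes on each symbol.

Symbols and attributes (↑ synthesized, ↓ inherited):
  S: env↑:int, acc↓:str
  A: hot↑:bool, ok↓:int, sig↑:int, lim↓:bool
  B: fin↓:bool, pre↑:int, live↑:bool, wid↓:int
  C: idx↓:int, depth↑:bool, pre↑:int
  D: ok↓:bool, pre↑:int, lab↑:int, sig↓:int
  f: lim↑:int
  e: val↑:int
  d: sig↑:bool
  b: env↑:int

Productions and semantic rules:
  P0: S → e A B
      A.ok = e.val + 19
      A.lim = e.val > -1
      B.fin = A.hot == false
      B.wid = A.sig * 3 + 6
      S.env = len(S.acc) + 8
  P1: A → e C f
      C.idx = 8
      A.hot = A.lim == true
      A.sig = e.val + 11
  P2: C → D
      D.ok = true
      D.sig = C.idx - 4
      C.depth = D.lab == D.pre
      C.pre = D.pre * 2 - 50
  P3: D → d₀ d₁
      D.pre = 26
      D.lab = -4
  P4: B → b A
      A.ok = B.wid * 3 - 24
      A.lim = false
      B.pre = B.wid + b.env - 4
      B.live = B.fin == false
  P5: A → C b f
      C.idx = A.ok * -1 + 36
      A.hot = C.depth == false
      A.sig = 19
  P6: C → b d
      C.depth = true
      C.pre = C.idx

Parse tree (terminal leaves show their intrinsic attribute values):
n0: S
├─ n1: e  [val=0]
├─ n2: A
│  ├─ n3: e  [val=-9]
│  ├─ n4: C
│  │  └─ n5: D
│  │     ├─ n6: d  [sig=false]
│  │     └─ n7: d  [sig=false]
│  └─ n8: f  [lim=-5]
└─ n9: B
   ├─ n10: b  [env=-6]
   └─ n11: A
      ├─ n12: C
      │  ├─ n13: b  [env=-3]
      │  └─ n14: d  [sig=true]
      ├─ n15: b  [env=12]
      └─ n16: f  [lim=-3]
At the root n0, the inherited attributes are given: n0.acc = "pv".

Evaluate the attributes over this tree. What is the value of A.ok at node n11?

12

1. n0.acc = "pv"  [given at root]
2. n1.val = 0  [terminal]
3. n2.ok = 19  [e.val + 19]
4. n2.lim = true  [e.val > -1]
5. n3.val = -9  [terminal]
6. n4.idx = 8  [8]
7. n5.ok = true  [true]
8. n5.sig = 4  [C.idx - 4]
9. n6.sig = false  [terminal]
10. n7.sig = false  [terminal]
11. n5.pre = 26  [26]
12. n5.lab = -4  [-4]
13. n4.depth = false  [D.lab == D.pre]
14. n4.pre = 2  [D.pre * 2 - 50]
15. n8.lim = -5  [terminal]
16. n2.hot = true  [A.lim == true]
17. n2.sig = 2  [e.val + 11]
18. n9.fin = false  [A.hot == false]
19. n9.wid = 12  [A.sig * 3 + 6]
20. n10.env = -6  [terminal]
21. n11.ok = 12  [B.wid * 3 - 24]
22. n11.lim = false  [false]
23. n12.idx = 24  [A.ok * -1 + 36]
24. n13.env = -3  [terminal]
25. n14.sig = true  [terminal]
26. n12.depth = true  [true]
27. n12.pre = 24  [C.idx]
28. n15.env = 12  [terminal]
29. n16.lim = -3  [terminal]
30. n11.hot = false  [C.depth == false]
31. n11.sig = 19  [19]
32. n9.pre = 2  [B.wid + b.env - 4]
33. n9.live = true  [B.fin == false]
34. n0.env = 10  [len(S.acc) + 8]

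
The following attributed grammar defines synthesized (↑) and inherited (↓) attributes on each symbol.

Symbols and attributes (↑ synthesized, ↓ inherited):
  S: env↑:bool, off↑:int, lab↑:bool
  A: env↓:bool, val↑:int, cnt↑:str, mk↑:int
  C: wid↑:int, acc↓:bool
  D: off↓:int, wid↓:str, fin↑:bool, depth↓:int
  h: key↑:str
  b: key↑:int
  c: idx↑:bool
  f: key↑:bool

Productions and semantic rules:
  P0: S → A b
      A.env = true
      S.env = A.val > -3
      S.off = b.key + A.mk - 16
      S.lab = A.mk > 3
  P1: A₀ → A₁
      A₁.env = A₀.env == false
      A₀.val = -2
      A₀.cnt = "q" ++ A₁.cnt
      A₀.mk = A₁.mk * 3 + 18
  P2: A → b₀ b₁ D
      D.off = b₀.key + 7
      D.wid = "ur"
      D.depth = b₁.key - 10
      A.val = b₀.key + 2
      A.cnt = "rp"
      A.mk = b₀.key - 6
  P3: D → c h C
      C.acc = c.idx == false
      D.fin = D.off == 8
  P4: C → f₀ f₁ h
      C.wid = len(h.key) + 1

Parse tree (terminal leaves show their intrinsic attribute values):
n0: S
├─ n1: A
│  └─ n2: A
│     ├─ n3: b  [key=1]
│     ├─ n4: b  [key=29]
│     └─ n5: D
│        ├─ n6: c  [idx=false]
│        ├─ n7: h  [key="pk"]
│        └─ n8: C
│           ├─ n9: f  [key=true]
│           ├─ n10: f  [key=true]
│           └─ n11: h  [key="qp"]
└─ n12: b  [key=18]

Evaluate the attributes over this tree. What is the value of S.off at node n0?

5

1. n1.env = true  [true]
2. n2.env = false  [A₀.env == false]
3. n3.key = 1  [terminal]
4. n4.key = 29  [terminal]
5. n5.off = 8  [b₀.key + 7]
6. n5.wid = "ur"  ["ur"]
7. n5.depth = 19  [b₁.key - 10]
8. n6.idx = false  [terminal]
9. n7.key = "pk"  [terminal]
10. n8.acc = true  [c.idx == false]
11. n9.key = true  [terminal]
12. n10.key = true  [terminal]
13. n11.key = "qp"  [terminal]
14. n8.wid = 3  [len(h.key) + 1]
15. n5.fin = true  [D.off == 8]
16. n2.val = 3  [b₀.key + 2]
17. n2.cnt = "rp"  ["rp"]
18. n2.mk = -5  [b₀.key - 6]
19. n1.val = -2  [-2]
20. n1.cnt = "qrp"  ["q" ++ A₁.cnt]
21. n1.mk = 3  [A₁.mk * 3 + 18]
22. n12.key = 18  [terminal]
23. n0.env = true  [A.val > -3]
24. n0.off = 5  [b.key + A.mk - 16]
25. n0.lab = false  [A.mk > 3]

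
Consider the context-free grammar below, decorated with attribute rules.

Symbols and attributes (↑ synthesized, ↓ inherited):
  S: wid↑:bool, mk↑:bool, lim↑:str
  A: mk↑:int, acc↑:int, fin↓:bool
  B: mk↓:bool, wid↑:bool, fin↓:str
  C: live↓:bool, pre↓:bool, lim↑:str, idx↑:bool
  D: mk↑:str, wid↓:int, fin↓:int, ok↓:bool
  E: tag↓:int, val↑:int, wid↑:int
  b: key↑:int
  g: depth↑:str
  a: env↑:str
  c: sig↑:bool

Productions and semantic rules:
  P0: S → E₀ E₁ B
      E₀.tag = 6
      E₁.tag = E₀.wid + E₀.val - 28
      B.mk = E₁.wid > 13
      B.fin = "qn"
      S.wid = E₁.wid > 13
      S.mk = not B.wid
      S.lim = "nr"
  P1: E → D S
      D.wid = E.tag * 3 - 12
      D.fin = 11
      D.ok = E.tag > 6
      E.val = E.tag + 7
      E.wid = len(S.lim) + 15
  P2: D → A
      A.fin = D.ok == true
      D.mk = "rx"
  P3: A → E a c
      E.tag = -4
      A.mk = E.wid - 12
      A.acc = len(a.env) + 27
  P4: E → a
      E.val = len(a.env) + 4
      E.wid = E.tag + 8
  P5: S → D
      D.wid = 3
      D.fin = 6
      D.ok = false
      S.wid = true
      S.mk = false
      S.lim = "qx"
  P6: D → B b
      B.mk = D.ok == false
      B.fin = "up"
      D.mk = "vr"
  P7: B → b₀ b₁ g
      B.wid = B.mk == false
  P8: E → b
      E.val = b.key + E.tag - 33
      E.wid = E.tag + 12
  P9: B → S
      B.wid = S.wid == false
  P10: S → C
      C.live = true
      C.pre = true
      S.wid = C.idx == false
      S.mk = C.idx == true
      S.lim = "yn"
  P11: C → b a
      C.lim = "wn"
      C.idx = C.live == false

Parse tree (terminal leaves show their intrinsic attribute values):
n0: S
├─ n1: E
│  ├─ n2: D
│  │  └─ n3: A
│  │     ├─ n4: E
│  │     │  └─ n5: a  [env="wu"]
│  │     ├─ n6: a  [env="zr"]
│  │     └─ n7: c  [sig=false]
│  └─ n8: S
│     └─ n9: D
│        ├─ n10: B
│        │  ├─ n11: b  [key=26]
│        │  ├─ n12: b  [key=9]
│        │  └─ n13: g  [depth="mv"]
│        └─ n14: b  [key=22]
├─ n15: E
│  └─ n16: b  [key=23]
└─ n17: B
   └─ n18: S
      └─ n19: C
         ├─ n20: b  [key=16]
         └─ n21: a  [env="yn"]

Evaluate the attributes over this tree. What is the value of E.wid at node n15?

14

1. n1.tag = 6  [6]
2. n2.wid = 6  [E.tag * 3 - 12]
3. n2.fin = 11  [11]
4. n2.ok = false  [E.tag > 6]
5. n3.fin = false  [D.ok == true]
6. n4.tag = -4  [-4]
7. n5.env = "wu"  [terminal]
8. n4.val = 6  [len(a.env) + 4]
9. n4.wid = 4  [E.tag + 8]
10. n6.env = "zr"  [terminal]
11. n7.sig = false  [terminal]
12. n3.mk = -8  [E.wid - 12]
13. n3.acc = 29  [len(a.env) + 27]
14. n2.mk = "rx"  ["rx"]
15. n9.wid = 3  [3]
16. n9.fin = 6  [6]
17. n9.ok = false  [false]
18. n10.mk = true  [D.ok == false]
19. n10.fin = "up"  ["up"]
20. n11.key = 26  [terminal]
21. n12.key = 9  [terminal]
22. n13.depth = "mv"  [terminal]
23. n10.wid = false  [B.mk == false]
24. n14.key = 22  [terminal]
25. n9.mk = "vr"  ["vr"]
26. n8.wid = true  [true]
27. n8.mk = false  [false]
28. n8.lim = "qx"  ["qx"]
29. n1.val = 13  [E.tag + 7]
30. n1.wid = 17  [len(S.lim) + 15]
31. n15.tag = 2  [E₀.wid + E₀.val - 28]
32. n16.key = 23  [terminal]
33. n15.val = -8  [b.key + E.tag - 33]
34. n15.wid = 14  [E.tag + 12]
35. n17.mk = true  [E₁.wid > 13]
36. n17.fin = "qn"  ["qn"]
37. n19.live = true  [true]
38. n19.pre = true  [true]
39. n20.key = 16  [terminal]
40. n21.env = "yn"  [terminal]
41. n19.lim = "wn"  ["wn"]
42. n19.idx = false  [C.live == false]
43. n18.wid = true  [C.idx == false]
44. n18.mk = false  [C.idx == true]
45. n18.lim = "yn"  ["yn"]
46. n17.wid = false  [S.wid == false]
47. n0.wid = true  [E₁.wid > 13]
48. n0.mk = true  [not B.wid]
49. n0.lim = "nr"  ["nr"]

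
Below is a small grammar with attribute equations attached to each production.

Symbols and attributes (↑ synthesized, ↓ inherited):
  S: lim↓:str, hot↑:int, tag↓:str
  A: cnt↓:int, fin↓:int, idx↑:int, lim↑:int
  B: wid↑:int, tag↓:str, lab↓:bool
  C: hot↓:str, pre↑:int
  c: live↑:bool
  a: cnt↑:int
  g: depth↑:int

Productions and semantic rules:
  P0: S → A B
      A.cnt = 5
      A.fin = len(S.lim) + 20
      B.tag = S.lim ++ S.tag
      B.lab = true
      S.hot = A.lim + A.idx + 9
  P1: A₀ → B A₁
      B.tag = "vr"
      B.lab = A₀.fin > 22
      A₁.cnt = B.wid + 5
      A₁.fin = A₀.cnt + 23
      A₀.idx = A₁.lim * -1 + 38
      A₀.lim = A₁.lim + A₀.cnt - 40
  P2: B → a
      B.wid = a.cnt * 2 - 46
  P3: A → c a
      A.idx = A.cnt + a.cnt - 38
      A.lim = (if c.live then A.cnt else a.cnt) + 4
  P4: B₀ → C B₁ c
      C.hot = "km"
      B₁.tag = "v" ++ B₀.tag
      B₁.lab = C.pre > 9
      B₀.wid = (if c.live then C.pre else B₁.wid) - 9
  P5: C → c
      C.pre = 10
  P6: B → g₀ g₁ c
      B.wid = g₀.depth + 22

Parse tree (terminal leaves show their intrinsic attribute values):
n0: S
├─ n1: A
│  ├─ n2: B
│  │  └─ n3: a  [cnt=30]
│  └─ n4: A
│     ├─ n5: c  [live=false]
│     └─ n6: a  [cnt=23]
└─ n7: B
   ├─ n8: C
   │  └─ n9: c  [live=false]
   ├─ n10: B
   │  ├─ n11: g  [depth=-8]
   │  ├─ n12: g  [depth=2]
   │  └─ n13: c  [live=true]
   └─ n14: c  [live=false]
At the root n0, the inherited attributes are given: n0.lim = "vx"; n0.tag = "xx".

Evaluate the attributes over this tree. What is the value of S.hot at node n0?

12

1. n0.lim = "vx"  [given at root]
2. n0.tag = "xx"  [given at root]
3. n1.cnt = 5  [5]
4. n1.fin = 22  [len(S.lim) + 20]
5. n2.tag = "vr"  ["vr"]
6. n2.lab = false  [A₀.fin > 22]
7. n3.cnt = 30  [terminal]
8. n2.wid = 14  [a.cnt * 2 - 46]
9. n4.cnt = 19  [B.wid + 5]
10. n4.fin = 28  [A₀.cnt + 23]
11. n5.live = false  [terminal]
12. n6.cnt = 23  [terminal]
13. n4.idx = 4  [A.cnt + a.cnt - 38]
14. n4.lim = 27  [(if c.live then A.cnt else a.cnt) + 4]
15. n1.idx = 11  [A₁.lim * -1 + 38]
16. n1.lim = -8  [A₁.lim + A₀.cnt - 40]
17. n7.tag = "vxxx"  [S.lim ++ S.tag]
18. n7.lab = true  [true]
19. n8.hot = "km"  ["km"]
20. n9.live = false  [terminal]
21. n8.pre = 10  [10]
22. n10.tag = "vvxxx"  ["v" ++ B₀.tag]
23. n10.lab = true  [C.pre > 9]
24. n11.depth = -8  [terminal]
25. n12.depth = 2  [terminal]
26. n13.live = true  [terminal]
27. n10.wid = 14  [g₀.depth + 22]
28. n14.live = false  [terminal]
29. n7.wid = 5  [(if c.live then C.pre else B₁.wid) - 9]
30. n0.hot = 12  [A.lim + A.idx + 9]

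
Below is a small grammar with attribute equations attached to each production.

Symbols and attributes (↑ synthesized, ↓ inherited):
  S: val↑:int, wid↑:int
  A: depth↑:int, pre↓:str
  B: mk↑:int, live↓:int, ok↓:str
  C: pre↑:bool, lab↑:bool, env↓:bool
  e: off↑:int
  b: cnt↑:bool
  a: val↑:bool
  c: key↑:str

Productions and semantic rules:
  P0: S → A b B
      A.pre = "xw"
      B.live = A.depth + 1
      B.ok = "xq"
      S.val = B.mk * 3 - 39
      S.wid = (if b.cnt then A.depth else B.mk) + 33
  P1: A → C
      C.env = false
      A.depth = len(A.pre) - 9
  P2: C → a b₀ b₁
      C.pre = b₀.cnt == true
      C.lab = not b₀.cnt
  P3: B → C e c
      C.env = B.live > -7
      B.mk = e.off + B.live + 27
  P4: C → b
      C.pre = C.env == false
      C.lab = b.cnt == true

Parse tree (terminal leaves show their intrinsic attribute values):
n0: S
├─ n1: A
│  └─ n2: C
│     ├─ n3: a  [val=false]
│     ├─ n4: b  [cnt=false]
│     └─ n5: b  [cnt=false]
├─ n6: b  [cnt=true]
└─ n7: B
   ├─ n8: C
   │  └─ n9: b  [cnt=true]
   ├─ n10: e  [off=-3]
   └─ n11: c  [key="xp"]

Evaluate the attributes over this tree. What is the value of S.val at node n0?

15

1. n1.pre = "xw"  ["xw"]
2. n2.env = false  [false]
3. n3.val = false  [terminal]
4. n4.cnt = false  [terminal]
5. n5.cnt = false  [terminal]
6. n2.pre = false  [b₀.cnt == true]
7. n2.lab = true  [not b₀.cnt]
8. n1.depth = -7  [len(A.pre) - 9]
9. n6.cnt = true  [terminal]
10. n7.live = -6  [A.depth + 1]
11. n7.ok = "xq"  ["xq"]
12. n8.env = true  [B.live > -7]
13. n9.cnt = true  [terminal]
14. n8.pre = false  [C.env == false]
15. n8.lab = true  [b.cnt == true]
16. n10.off = -3  [terminal]
17. n11.key = "xp"  [terminal]
18. n7.mk = 18  [e.off + B.live + 27]
19. n0.val = 15  [B.mk * 3 - 39]
20. n0.wid = 26  [(if b.cnt then A.depth else B.mk) + 33]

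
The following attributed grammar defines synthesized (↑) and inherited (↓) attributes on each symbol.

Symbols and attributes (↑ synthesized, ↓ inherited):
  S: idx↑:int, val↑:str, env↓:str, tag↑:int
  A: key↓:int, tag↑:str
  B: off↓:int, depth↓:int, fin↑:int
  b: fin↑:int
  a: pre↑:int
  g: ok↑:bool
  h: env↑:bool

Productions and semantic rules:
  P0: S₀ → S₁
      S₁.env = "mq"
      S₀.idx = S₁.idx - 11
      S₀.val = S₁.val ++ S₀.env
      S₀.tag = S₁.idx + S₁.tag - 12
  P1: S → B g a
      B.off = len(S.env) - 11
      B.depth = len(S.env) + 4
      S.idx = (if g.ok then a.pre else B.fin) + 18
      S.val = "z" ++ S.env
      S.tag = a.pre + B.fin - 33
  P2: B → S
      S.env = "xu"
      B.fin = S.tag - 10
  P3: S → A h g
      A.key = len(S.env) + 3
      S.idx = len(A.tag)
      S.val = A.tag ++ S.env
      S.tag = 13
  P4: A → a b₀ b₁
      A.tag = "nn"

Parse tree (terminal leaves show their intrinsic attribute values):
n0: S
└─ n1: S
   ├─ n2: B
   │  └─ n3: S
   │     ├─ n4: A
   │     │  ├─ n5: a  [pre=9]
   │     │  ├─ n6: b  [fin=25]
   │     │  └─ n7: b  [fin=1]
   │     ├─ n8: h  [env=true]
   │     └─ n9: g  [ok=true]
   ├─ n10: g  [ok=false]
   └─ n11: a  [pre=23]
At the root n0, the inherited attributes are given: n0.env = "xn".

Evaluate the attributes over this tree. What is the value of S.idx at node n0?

10

1. n0.env = "xn"  [given at root]
2. n1.env = "mq"  ["mq"]
3. n2.off = -9  [len(S.env) - 11]
4. n2.depth = 6  [len(S.env) + 4]
5. n3.env = "xu"  ["xu"]
6. n4.key = 5  [len(S.env) + 3]
7. n5.pre = 9  [terminal]
8. n6.fin = 25  [terminal]
9. n7.fin = 1  [terminal]
10. n4.tag = "nn"  ["nn"]
11. n8.env = true  [terminal]
12. n9.ok = true  [terminal]
13. n3.idx = 2  [len(A.tag)]
14. n3.val = "nnxu"  [A.tag ++ S.env]
15. n3.tag = 13  [13]
16. n2.fin = 3  [S.tag - 10]
17. n10.ok = false  [terminal]
18. n11.pre = 23  [terminal]
19. n1.idx = 21  [(if g.ok then a.pre else B.fin) + 18]
20. n1.val = "zmq"  ["z" ++ S.env]
21. n1.tag = -7  [a.pre + B.fin - 33]
22. n0.idx = 10  [S₁.idx - 11]
23. n0.val = "zmqxn"  [S₁.val ++ S₀.env]
24. n0.tag = 2  [S₁.idx + S₁.tag - 12]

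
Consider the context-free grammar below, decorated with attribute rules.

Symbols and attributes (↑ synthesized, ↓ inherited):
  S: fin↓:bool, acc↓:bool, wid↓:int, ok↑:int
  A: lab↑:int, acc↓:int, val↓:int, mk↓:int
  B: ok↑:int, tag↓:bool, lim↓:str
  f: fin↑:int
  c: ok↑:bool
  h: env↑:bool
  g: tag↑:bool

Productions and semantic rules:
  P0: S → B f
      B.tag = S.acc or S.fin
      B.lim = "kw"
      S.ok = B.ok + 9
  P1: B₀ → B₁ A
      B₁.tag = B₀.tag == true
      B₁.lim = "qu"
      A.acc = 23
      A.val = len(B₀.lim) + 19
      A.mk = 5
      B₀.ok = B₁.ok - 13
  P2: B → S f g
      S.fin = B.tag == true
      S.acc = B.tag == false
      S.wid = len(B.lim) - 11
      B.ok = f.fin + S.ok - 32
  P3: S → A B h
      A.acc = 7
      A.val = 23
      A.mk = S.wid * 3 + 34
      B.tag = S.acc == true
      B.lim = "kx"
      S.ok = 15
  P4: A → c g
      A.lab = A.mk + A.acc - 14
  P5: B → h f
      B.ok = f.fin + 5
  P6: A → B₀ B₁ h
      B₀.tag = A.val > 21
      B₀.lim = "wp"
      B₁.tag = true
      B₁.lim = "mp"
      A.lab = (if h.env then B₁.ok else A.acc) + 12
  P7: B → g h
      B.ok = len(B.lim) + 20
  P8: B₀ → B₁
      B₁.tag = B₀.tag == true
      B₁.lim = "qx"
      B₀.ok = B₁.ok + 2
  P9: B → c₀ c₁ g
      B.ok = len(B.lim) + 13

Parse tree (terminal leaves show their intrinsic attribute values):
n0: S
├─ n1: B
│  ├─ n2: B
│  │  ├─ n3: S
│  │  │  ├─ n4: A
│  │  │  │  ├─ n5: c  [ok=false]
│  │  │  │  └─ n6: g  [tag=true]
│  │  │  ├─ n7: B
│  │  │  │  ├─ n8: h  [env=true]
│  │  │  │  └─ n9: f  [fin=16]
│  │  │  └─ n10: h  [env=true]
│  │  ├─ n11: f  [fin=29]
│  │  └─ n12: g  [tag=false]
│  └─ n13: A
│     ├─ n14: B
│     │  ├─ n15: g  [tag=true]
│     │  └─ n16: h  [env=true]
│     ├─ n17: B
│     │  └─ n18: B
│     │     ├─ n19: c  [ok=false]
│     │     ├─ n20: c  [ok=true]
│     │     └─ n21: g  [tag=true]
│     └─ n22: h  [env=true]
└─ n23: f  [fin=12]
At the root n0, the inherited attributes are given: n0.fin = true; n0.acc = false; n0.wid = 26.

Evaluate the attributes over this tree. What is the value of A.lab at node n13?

1. n0.fin = true  [given at root]
2. n0.acc = false  [given at root]
3. n0.wid = 26  [given at root]
4. n1.tag = true  [S.acc or S.fin]
5. n1.lim = "kw"  ["kw"]
6. n2.tag = true  [B₀.tag == true]
7. n2.lim = "qu"  ["qu"]
8. n3.fin = true  [B.tag == true]
9. n3.acc = false  [B.tag == false]
10. n3.wid = -9  [len(B.lim) - 11]
11. n4.acc = 7  [7]
12. n4.val = 23  [23]
13. n4.mk = 7  [S.wid * 3 + 34]
14. n5.ok = false  [terminal]
15. n6.tag = true  [terminal]
16. n4.lab = 0  [A.mk + A.acc - 14]
17. n7.tag = false  [S.acc == true]
18. n7.lim = "kx"  ["kx"]
19. n8.env = true  [terminal]
20. n9.fin = 16  [terminal]
21. n7.ok = 21  [f.fin + 5]
22. n10.env = true  [terminal]
23. n3.ok = 15  [15]
24. n11.fin = 29  [terminal]
25. n12.tag = false  [terminal]
26. n2.ok = 12  [f.fin + S.ok - 32]
27. n13.acc = 23  [23]
28. n13.val = 21  [len(B₀.lim) + 19]
29. n13.mk = 5  [5]
30. n14.tag = false  [A.val > 21]
31. n14.lim = "wp"  ["wp"]
32. n15.tag = true  [terminal]
33. n16.env = true  [terminal]
34. n14.ok = 22  [len(B.lim) + 20]
35. n17.tag = true  [true]
36. n17.lim = "mp"  ["mp"]
37. n18.tag = true  [B₀.tag == true]
38. n18.lim = "qx"  ["qx"]
39. n19.ok = false  [terminal]
40. n20.ok = true  [terminal]
41. n21.tag = true  [terminal]
42. n18.ok = 15  [len(B.lim) + 13]
43. n17.ok = 17  [B₁.ok + 2]
44. n22.env = true  [terminal]
45. n13.lab = 29  [(if h.env then B₁.ok else A.acc) + 12]
46. n1.ok = -1  [B₁.ok - 13]
47. n23.fin = 12  [terminal]
48. n0.ok = 8  [B.ok + 9]

29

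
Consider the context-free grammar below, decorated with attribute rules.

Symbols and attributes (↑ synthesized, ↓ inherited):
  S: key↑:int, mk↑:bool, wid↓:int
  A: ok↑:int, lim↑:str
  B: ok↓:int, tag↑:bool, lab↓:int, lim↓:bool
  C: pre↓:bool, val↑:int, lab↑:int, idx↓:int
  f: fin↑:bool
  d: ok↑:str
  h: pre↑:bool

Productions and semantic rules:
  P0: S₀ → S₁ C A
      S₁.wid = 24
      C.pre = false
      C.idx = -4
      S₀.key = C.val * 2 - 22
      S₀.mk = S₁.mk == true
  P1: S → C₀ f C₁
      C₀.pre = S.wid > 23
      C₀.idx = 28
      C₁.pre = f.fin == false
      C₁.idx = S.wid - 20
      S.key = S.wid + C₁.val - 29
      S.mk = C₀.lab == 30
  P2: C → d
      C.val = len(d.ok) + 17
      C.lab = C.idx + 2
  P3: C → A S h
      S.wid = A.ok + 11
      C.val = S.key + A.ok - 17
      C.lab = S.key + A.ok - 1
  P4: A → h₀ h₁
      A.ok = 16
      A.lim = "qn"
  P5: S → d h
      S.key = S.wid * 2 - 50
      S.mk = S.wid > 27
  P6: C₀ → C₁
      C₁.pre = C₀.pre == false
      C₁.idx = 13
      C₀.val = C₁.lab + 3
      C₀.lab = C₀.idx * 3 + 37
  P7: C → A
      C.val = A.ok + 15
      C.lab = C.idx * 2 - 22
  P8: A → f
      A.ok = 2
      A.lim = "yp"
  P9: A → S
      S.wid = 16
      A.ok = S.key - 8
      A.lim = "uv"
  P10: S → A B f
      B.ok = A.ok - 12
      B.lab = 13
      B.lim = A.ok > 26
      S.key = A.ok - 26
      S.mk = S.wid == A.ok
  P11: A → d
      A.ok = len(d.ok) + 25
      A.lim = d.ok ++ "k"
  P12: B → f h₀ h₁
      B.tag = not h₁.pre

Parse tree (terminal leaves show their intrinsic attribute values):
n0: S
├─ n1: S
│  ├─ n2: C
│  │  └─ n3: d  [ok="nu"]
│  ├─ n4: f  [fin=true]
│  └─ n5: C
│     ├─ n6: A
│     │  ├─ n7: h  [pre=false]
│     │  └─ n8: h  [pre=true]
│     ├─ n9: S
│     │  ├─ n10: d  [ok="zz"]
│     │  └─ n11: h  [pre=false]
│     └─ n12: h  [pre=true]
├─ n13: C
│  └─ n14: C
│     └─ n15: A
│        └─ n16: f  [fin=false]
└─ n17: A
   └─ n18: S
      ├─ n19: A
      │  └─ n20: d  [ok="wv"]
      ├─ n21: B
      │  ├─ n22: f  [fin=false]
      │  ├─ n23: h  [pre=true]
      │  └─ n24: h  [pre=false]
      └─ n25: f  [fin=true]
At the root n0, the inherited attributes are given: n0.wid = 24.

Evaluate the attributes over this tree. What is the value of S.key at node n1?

-2

1. n0.wid = 24  [given at root]
2. n1.wid = 24  [24]
3. n2.pre = true  [S.wid > 23]
4. n2.idx = 28  [28]
5. n3.ok = "nu"  [terminal]
6. n2.val = 19  [len(d.ok) + 17]
7. n2.lab = 30  [C.idx + 2]
8. n4.fin = true  [terminal]
9. n5.pre = false  [f.fin == false]
10. n5.idx = 4  [S.wid - 20]
11. n7.pre = false  [terminal]
12. n8.pre = true  [terminal]
13. n6.ok = 16  [16]
14. n6.lim = "qn"  ["qn"]
15. n9.wid = 27  [A.ok + 11]
16. n10.ok = "zz"  [terminal]
17. n11.pre = false  [terminal]
18. n9.key = 4  [S.wid * 2 - 50]
19. n9.mk = false  [S.wid > 27]
20. n12.pre = true  [terminal]
21. n5.val = 3  [S.key + A.ok - 17]
22. n5.lab = 19  [S.key + A.ok - 1]
23. n1.key = -2  [S.wid + C₁.val - 29]
24. n1.mk = true  [C₀.lab == 30]
25. n13.pre = false  [false]
26. n13.idx = -4  [-4]
27. n14.pre = true  [C₀.pre == false]
28. n14.idx = 13  [13]
29. n16.fin = false  [terminal]
30. n15.ok = 2  [2]
31. n15.lim = "yp"  ["yp"]
32. n14.val = 17  [A.ok + 15]
33. n14.lab = 4  [C.idx * 2 - 22]
34. n13.val = 7  [C₁.lab + 3]
35. n13.lab = 25  [C₀.idx * 3 + 37]
36. n18.wid = 16  [16]
37. n20.ok = "wv"  [terminal]
38. n19.ok = 27  [len(d.ok) + 25]
39. n19.lim = "wvk"  [d.ok ++ "k"]
40. n21.ok = 15  [A.ok - 12]
41. n21.lab = 13  [13]
42. n21.lim = true  [A.ok > 26]
43. n22.fin = false  [terminal]
44. n23.pre = true  [terminal]
45. n24.pre = false  [terminal]
46. n21.tag = true  [not h₁.pre]
47. n25.fin = true  [terminal]
48. n18.key = 1  [A.ok - 26]
49. n18.mk = false  [S.wid == A.ok]
50. n17.ok = -7  [S.key - 8]
51. n17.lim = "uv"  ["uv"]
52. n0.key = -8  [C.val * 2 - 22]
53. n0.mk = true  [S₁.mk == true]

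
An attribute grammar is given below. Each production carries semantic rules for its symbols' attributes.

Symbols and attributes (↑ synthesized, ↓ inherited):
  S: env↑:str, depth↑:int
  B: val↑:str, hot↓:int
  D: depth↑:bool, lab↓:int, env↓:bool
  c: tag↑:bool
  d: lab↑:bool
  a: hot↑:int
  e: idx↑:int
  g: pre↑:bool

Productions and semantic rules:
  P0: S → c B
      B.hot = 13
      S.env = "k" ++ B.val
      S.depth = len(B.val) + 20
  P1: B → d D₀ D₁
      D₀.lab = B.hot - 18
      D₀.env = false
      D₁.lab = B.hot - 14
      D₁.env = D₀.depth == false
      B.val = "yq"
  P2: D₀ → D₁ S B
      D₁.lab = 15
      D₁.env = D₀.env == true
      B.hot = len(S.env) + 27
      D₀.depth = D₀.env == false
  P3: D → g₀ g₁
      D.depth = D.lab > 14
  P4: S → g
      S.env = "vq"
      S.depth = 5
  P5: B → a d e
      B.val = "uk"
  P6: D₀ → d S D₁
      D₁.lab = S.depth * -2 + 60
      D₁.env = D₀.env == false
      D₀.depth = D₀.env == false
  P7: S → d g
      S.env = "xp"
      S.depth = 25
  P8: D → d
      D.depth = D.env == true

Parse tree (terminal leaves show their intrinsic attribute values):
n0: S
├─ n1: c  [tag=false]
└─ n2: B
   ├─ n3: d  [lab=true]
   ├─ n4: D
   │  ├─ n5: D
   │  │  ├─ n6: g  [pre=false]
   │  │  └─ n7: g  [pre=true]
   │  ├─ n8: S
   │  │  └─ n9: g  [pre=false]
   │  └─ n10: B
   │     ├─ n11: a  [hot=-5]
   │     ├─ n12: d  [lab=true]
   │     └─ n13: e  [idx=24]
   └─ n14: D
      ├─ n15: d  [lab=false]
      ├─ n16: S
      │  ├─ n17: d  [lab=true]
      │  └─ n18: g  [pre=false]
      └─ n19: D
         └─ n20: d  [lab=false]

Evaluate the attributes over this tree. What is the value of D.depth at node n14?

1. n1.tag = false  [terminal]
2. n2.hot = 13  [13]
3. n3.lab = true  [terminal]
4. n4.lab = -5  [B.hot - 18]
5. n4.env = false  [false]
6. n5.lab = 15  [15]
7. n5.env = false  [D₀.env == true]
8. n6.pre = false  [terminal]
9. n7.pre = true  [terminal]
10. n5.depth = true  [D.lab > 14]
11. n9.pre = false  [terminal]
12. n8.env = "vq"  ["vq"]
13. n8.depth = 5  [5]
14. n10.hot = 29  [len(S.env) + 27]
15. n11.hot = -5  [terminal]
16. n12.lab = true  [terminal]
17. n13.idx = 24  [terminal]
18. n10.val = "uk"  ["uk"]
19. n4.depth = true  [D₀.env == false]
20. n14.lab = -1  [B.hot - 14]
21. n14.env = false  [D₀.depth == false]
22. n15.lab = false  [terminal]
23. n17.lab = true  [terminal]
24. n18.pre = false  [terminal]
25. n16.env = "xp"  ["xp"]
26. n16.depth = 25  [25]
27. n19.lab = 10  [S.depth * -2 + 60]
28. n19.env = true  [D₀.env == false]
29. n20.lab = false  [terminal]
30. n19.depth = true  [D.env == true]
31. n14.depth = true  [D₀.env == false]
32. n2.val = "yq"  ["yq"]
33. n0.env = "kyq"  ["k" ++ B.val]
34. n0.depth = 22  [len(B.val) + 20]

true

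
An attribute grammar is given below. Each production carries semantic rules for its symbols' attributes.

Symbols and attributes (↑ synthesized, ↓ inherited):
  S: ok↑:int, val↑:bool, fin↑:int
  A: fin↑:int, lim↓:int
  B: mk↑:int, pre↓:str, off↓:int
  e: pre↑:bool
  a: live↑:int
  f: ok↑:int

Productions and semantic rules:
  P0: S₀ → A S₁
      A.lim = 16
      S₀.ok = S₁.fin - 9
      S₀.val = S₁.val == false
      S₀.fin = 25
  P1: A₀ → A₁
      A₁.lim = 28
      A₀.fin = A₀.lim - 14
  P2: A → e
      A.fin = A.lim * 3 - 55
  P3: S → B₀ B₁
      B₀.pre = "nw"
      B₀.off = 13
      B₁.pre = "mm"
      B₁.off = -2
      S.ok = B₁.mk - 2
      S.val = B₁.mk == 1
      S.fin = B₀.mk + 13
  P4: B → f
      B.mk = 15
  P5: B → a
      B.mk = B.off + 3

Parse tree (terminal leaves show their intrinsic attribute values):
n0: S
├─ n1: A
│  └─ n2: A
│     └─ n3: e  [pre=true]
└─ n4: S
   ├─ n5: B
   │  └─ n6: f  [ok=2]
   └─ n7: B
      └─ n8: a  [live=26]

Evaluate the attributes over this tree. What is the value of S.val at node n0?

false

1. n1.lim = 16  [16]
2. n2.lim = 28  [28]
3. n3.pre = true  [terminal]
4. n2.fin = 29  [A.lim * 3 - 55]
5. n1.fin = 2  [A₀.lim - 14]
6. n5.pre = "nw"  ["nw"]
7. n5.off = 13  [13]
8. n6.ok = 2  [terminal]
9. n5.mk = 15  [15]
10. n7.pre = "mm"  ["mm"]
11. n7.off = -2  [-2]
12. n8.live = 26  [terminal]
13. n7.mk = 1  [B.off + 3]
14. n4.ok = -1  [B₁.mk - 2]
15. n4.val = true  [B₁.mk == 1]
16. n4.fin = 28  [B₀.mk + 13]
17. n0.ok = 19  [S₁.fin - 9]
18. n0.val = false  [S₁.val == false]
19. n0.fin = 25  [25]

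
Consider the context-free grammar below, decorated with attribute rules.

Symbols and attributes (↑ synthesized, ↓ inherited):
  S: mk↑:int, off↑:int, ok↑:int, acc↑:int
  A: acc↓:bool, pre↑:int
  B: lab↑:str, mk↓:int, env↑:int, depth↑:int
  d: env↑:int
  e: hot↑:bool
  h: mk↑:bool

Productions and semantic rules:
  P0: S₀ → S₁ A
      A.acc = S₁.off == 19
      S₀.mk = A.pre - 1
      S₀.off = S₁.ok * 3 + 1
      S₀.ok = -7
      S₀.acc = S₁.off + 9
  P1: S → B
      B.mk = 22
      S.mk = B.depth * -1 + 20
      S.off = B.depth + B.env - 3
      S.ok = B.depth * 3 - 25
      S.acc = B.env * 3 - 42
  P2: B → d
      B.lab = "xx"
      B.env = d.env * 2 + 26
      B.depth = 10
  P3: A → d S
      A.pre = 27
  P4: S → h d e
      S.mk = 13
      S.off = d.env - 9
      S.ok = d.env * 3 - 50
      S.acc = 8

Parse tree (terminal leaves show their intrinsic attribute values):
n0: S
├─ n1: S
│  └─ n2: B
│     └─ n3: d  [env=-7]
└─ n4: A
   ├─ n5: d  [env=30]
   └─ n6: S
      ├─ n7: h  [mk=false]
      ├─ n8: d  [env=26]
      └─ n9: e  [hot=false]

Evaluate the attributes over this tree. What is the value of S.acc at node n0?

1. n2.mk = 22  [22]
2. n3.env = -7  [terminal]
3. n2.lab = "xx"  ["xx"]
4. n2.env = 12  [d.env * 2 + 26]
5. n2.depth = 10  [10]
6. n1.mk = 10  [B.depth * -1 + 20]
7. n1.off = 19  [B.depth + B.env - 3]
8. n1.ok = 5  [B.depth * 3 - 25]
9. n1.acc = -6  [B.env * 3 - 42]
10. n4.acc = true  [S₁.off == 19]
11. n5.env = 30  [terminal]
12. n7.mk = false  [terminal]
13. n8.env = 26  [terminal]
14. n9.hot = false  [terminal]
15. n6.mk = 13  [13]
16. n6.off = 17  [d.env - 9]
17. n6.ok = 28  [d.env * 3 - 50]
18. n6.acc = 8  [8]
19. n4.pre = 27  [27]
20. n0.mk = 26  [A.pre - 1]
21. n0.off = 16  [S₁.ok * 3 + 1]
22. n0.ok = -7  [-7]
23. n0.acc = 28  [S₁.off + 9]

28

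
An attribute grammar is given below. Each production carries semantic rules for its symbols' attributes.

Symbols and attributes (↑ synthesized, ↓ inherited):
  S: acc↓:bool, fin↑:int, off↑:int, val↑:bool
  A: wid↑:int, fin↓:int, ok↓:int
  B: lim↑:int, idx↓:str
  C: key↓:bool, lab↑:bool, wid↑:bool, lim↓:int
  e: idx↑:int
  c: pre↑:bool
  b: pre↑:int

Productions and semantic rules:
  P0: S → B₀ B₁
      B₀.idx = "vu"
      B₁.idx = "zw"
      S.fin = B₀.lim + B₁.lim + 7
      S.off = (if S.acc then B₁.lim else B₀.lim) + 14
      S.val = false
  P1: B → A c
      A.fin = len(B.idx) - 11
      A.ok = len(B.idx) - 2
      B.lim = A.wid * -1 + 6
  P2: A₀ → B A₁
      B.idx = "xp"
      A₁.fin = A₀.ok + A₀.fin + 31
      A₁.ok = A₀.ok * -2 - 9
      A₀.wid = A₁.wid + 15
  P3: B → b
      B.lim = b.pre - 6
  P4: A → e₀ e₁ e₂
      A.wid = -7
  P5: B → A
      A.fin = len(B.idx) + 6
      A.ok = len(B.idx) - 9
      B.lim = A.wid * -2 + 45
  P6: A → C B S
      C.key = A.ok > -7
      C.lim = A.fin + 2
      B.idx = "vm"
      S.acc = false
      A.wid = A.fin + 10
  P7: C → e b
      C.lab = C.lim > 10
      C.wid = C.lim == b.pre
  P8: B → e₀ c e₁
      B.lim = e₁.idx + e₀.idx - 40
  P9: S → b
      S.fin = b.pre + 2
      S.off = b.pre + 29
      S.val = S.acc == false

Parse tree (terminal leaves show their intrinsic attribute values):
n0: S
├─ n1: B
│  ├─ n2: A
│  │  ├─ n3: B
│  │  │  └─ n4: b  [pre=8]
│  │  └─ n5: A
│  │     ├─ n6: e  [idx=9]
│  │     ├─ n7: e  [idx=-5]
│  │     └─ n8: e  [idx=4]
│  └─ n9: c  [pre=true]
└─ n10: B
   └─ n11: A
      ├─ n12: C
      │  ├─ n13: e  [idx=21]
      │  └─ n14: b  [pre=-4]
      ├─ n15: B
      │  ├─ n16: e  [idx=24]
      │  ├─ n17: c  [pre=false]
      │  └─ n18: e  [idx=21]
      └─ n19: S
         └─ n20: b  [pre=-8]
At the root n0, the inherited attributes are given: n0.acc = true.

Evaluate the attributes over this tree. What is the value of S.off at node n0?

23

1. n0.acc = true  [given at root]
2. n1.idx = "vu"  ["vu"]
3. n2.fin = -9  [len(B.idx) - 11]
4. n2.ok = 0  [len(B.idx) - 2]
5. n3.idx = "xp"  ["xp"]
6. n4.pre = 8  [terminal]
7. n3.lim = 2  [b.pre - 6]
8. n5.fin = 22  [A₀.ok + A₀.fin + 31]
9. n5.ok = -9  [A₀.ok * -2 - 9]
10. n6.idx = 9  [terminal]
11. n7.idx = -5  [terminal]
12. n8.idx = 4  [terminal]
13. n5.wid = -7  [-7]
14. n2.wid = 8  [A₁.wid + 15]
15. n9.pre = true  [terminal]
16. n1.lim = -2  [A.wid * -1 + 6]
17. n10.idx = "zw"  ["zw"]
18. n11.fin = 8  [len(B.idx) + 6]
19. n11.ok = -7  [len(B.idx) - 9]
20. n12.key = false  [A.ok > -7]
21. n12.lim = 10  [A.fin + 2]
22. n13.idx = 21  [terminal]
23. n14.pre = -4  [terminal]
24. n12.lab = false  [C.lim > 10]
25. n12.wid = false  [C.lim == b.pre]
26. n15.idx = "vm"  ["vm"]
27. n16.idx = 24  [terminal]
28. n17.pre = false  [terminal]
29. n18.idx = 21  [terminal]
30. n15.lim = 5  [e₁.idx + e₀.idx - 40]
31. n19.acc = false  [false]
32. n20.pre = -8  [terminal]
33. n19.fin = -6  [b.pre + 2]
34. n19.off = 21  [b.pre + 29]
35. n19.val = true  [S.acc == false]
36. n11.wid = 18  [A.fin + 10]
37. n10.lim = 9  [A.wid * -2 + 45]
38. n0.fin = 14  [B₀.lim + B₁.lim + 7]
39. n0.off = 23  [(if S.acc then B₁.lim else B₀.lim) + 14]
40. n0.val = false  [false]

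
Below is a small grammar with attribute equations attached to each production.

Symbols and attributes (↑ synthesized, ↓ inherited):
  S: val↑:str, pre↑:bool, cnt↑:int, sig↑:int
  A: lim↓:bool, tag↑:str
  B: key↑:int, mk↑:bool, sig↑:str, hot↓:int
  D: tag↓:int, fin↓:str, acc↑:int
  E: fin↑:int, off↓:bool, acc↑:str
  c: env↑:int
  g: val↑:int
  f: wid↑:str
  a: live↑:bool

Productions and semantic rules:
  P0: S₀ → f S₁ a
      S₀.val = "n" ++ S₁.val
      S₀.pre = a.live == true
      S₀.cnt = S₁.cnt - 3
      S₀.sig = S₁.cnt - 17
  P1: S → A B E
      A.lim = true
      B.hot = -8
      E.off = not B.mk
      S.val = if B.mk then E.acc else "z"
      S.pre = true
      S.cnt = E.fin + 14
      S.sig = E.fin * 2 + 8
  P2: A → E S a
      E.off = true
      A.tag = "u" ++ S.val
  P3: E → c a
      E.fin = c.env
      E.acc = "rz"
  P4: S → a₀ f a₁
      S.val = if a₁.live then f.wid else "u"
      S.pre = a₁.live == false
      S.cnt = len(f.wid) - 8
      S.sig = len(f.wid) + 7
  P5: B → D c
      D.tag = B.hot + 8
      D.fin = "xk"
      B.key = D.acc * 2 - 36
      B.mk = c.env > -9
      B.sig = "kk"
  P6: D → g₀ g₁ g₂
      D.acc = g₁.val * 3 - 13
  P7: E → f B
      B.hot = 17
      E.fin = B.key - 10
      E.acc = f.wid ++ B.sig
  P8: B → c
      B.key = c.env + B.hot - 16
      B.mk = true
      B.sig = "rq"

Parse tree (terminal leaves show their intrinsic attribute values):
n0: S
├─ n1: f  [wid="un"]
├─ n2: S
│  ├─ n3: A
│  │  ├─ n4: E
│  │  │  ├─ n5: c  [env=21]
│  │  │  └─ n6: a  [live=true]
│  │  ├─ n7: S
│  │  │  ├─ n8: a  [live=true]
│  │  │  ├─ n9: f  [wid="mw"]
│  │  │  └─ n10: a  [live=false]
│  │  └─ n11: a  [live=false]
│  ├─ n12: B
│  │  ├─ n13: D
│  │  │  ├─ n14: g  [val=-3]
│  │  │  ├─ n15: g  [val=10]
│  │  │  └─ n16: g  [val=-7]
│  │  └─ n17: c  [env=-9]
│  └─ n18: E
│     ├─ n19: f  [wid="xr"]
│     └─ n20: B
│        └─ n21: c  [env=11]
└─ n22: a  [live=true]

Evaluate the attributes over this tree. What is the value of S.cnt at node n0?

1. n1.wid = "un"  [terminal]
2. n3.lim = true  [true]
3. n4.off = true  [true]
4. n5.env = 21  [terminal]
5. n6.live = true  [terminal]
6. n4.fin = 21  [c.env]
7. n4.acc = "rz"  ["rz"]
8. n8.live = true  [terminal]
9. n9.wid = "mw"  [terminal]
10. n10.live = false  [terminal]
11. n7.val = "u"  [if a₁.live then f.wid else "u"]
12. n7.pre = true  [a₁.live == false]
13. n7.cnt = -6  [len(f.wid) - 8]
14. n7.sig = 9  [len(f.wid) + 7]
15. n11.live = false  [terminal]
16. n3.tag = "uu"  ["u" ++ S.val]
17. n12.hot = -8  [-8]
18. n13.tag = 0  [B.hot + 8]
19. n13.fin = "xk"  ["xk"]
20. n14.val = -3  [terminal]
21. n15.val = 10  [terminal]
22. n16.val = -7  [terminal]
23. n13.acc = 17  [g₁.val * 3 - 13]
24. n17.env = -9  [terminal]
25. n12.key = -2  [D.acc * 2 - 36]
26. n12.mk = false  [c.env > -9]
27. n12.sig = "kk"  ["kk"]
28. n18.off = true  [not B.mk]
29. n19.wid = "xr"  [terminal]
30. n20.hot = 17  [17]
31. n21.env = 11  [terminal]
32. n20.key = 12  [c.env + B.hot - 16]
33. n20.mk = true  [true]
34. n20.sig = "rq"  ["rq"]
35. n18.fin = 2  [B.key - 10]
36. n18.acc = "xrrq"  [f.wid ++ B.sig]
37. n2.val = "z"  [if B.mk then E.acc else "z"]
38. n2.pre = true  [true]
39. n2.cnt = 16  [E.fin + 14]
40. n2.sig = 12  [E.fin * 2 + 8]
41. n22.live = true  [terminal]
42. n0.val = "nz"  ["n" ++ S₁.val]
43. n0.pre = true  [a.live == true]
44. n0.cnt = 13  [S₁.cnt - 3]
45. n0.sig = -1  [S₁.cnt - 17]

13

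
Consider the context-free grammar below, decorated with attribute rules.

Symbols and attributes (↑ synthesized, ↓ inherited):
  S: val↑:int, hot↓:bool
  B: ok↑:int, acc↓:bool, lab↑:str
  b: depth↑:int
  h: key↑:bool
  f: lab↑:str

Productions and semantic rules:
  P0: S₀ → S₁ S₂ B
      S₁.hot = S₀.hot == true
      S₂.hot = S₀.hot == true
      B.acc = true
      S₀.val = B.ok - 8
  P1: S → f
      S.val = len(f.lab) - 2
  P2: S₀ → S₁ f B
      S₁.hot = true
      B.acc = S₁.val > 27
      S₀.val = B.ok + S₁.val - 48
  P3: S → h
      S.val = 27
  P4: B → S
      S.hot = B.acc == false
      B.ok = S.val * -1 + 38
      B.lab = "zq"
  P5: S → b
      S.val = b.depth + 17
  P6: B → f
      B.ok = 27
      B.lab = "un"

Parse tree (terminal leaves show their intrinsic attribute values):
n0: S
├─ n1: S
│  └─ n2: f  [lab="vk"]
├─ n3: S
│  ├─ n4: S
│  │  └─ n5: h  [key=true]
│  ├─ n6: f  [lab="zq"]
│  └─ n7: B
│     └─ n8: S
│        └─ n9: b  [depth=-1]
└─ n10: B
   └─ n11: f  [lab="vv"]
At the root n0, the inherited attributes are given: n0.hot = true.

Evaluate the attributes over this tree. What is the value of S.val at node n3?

1. n0.hot = true  [given at root]
2. n1.hot = true  [S₀.hot == true]
3. n2.lab = "vk"  [terminal]
4. n1.val = 0  [len(f.lab) - 2]
5. n3.hot = true  [S₀.hot == true]
6. n4.hot = true  [true]
7. n5.key = true  [terminal]
8. n4.val = 27  [27]
9. n6.lab = "zq"  [terminal]
10. n7.acc = false  [S₁.val > 27]
11. n8.hot = true  [B.acc == false]
12. n9.depth = -1  [terminal]
13. n8.val = 16  [b.depth + 17]
14. n7.ok = 22  [S.val * -1 + 38]
15. n7.lab = "zq"  ["zq"]
16. n3.val = 1  [B.ok + S₁.val - 48]
17. n10.acc = true  [true]
18. n11.lab = "vv"  [terminal]
19. n10.ok = 27  [27]
20. n10.lab = "un"  ["un"]
21. n0.val = 19  [B.ok - 8]

1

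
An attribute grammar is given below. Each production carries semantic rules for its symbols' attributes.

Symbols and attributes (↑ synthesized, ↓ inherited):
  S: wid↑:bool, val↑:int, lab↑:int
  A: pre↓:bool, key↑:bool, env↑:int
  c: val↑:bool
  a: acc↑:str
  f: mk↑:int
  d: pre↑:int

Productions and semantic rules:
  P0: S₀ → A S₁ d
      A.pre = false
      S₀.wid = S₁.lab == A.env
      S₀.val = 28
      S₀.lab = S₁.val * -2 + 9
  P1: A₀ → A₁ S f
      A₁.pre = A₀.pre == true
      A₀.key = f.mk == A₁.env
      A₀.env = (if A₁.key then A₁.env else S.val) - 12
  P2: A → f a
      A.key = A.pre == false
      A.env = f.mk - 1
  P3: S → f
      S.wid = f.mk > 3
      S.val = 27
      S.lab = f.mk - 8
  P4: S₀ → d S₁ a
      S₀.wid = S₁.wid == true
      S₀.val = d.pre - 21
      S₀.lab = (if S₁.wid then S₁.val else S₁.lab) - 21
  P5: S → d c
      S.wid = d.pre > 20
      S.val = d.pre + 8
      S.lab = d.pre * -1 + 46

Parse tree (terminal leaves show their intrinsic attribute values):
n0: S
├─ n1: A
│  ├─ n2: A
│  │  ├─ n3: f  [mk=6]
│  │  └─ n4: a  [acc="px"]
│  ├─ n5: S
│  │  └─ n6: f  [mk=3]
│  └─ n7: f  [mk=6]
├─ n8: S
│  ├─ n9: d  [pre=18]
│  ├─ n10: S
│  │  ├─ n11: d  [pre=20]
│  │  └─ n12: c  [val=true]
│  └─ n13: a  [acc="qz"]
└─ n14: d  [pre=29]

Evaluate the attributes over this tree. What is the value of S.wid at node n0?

1. n1.pre = false  [false]
2. n2.pre = false  [A₀.pre == true]
3. n3.mk = 6  [terminal]
4. n4.acc = "px"  [terminal]
5. n2.key = true  [A.pre == false]
6. n2.env = 5  [f.mk - 1]
7. n6.mk = 3  [terminal]
8. n5.wid = false  [f.mk > 3]
9. n5.val = 27  [27]
10. n5.lab = -5  [f.mk - 8]
11. n7.mk = 6  [terminal]
12. n1.key = false  [f.mk == A₁.env]
13. n1.env = -7  [(if A₁.key then A₁.env else S.val) - 12]
14. n9.pre = 18  [terminal]
15. n11.pre = 20  [terminal]
16. n12.val = true  [terminal]
17. n10.wid = false  [d.pre > 20]
18. n10.val = 28  [d.pre + 8]
19. n10.lab = 26  [d.pre * -1 + 46]
20. n13.acc = "qz"  [terminal]
21. n8.wid = false  [S₁.wid == true]
22. n8.val = -3  [d.pre - 21]
23. n8.lab = 5  [(if S₁.wid then S₁.val else S₁.lab) - 21]
24. n14.pre = 29  [terminal]
25. n0.wid = false  [S₁.lab == A.env]
26. n0.val = 28  [28]
27. n0.lab = 15  [S₁.val * -2 + 9]

false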